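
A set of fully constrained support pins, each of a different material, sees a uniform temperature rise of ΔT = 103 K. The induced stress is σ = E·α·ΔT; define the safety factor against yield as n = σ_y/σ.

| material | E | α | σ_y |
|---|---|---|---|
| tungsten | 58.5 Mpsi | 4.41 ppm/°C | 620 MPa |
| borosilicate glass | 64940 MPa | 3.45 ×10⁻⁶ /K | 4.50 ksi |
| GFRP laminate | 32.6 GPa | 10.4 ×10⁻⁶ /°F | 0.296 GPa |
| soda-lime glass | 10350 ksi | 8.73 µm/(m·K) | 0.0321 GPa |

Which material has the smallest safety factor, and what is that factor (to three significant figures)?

With everything in SI (GPa, ×10⁻⁶/K, MPa):
  tungsten: E = 403.3, α = 4.41, σ_y = 620.0 → σ = 183 MPa, n = 3.38
  borosilicate glass: E = 64.94, α = 3.45, σ_y = 31.03 → σ = 23.1 MPa, n = 1.34
  GFRP laminate: E = 32.60, α = 18.7, σ_y = 296.0 → σ = 62.9 MPa, n = 4.71
  soda-lime glass: E = 71.36, α = 8.73, σ_y = 32.10 → σ = 64.2 MPa, n = 0.500
The minimum is soda-lime glass at n = 0.500.

soda-lime glass, n = 0.500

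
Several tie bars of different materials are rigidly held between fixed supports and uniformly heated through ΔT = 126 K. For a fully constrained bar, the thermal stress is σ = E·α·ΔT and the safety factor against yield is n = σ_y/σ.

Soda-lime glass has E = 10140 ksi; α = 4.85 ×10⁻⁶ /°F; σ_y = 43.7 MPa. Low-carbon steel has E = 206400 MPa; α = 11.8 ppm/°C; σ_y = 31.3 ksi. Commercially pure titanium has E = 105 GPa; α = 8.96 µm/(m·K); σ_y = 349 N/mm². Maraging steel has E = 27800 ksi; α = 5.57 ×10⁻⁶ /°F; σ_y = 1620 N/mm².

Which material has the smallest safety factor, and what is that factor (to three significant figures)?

Converting E to GPa, α to ×10⁻⁶/K, σ_y to MPa, then σ and n for each:
  soda-lime glass: E = 69.91, α = 8.73, σ_y = 43.70 → σ = 76.9 MPa, n = 0.568
  low-carbon steel: E = 206.4, α = 11.8, σ_y = 215.8 → σ = 307 MPa, n = 0.703
  commercially pure titanium: E = 105.0, α = 8.96, σ_y = 349.0 → σ = 119 MPa, n = 2.94
  maraging steel: E = 191.7, α = 10.0, σ_y = 1620 → σ = 242 MPa, n = 6.69
The minimum is soda-lime glass at n = 0.568.

soda-lime glass, n = 0.568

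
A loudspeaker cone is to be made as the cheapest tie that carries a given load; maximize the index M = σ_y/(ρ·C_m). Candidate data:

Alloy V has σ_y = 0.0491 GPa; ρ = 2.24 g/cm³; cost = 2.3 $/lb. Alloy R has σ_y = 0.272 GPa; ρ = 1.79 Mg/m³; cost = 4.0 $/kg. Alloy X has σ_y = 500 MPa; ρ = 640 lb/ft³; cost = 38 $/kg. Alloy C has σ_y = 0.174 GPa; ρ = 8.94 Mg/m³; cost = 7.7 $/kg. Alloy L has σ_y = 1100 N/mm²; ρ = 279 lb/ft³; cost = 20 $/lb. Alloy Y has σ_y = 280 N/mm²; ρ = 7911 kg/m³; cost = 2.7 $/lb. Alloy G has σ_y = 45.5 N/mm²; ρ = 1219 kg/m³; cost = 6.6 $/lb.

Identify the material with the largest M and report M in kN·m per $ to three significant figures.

In SI units:
  alloy V: σ_y = 49.10 MPa, ρ = 2240 kg/m³, cost = 5.071 $/kg
  alloy R: σ_y = 272.0 MPa, ρ = 1790 kg/m³, cost = 4.000 $/kg
  alloy X: σ_y = 500.0 MPa, ρ = 10250 kg/m³, cost = 38.00 $/kg
  alloy C: σ_y = 174.0 MPa, ρ = 8940 kg/m³, cost = 7.700 $/kg
  alloy L: σ_y = 1100 MPa, ρ = 4469 kg/m³, cost = 44.09 $/kg
  alloy Y: σ_y = 280.0 MPa, ρ = 7911 kg/m³, cost = 5.952 $/kg
  alloy G: σ_y = 45.50 MPa, ρ = 1219 kg/m³, cost = 14.55 $/kg
  alloy R: M = 38.0 kN·m per $
  alloy Y: M = 5.95 kN·m per $
  alloy L: M = 5.58 kN·m per $
  alloy V: M = 4.32 kN·m per $
  alloy G: M = 2.57 kN·m per $
  alloy C: M = 2.53 kN·m per $
  alloy X: M = 1.28 kN·m per $
The maximum is for alloy R.

alloy R, M = 38.0 kN·m per $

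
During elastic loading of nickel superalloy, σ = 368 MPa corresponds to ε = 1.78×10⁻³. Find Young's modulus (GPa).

207 GPa

E = σ/ε = 368 MPa / 1.78×10⁻³ = 206700 MPa = 207 GPa.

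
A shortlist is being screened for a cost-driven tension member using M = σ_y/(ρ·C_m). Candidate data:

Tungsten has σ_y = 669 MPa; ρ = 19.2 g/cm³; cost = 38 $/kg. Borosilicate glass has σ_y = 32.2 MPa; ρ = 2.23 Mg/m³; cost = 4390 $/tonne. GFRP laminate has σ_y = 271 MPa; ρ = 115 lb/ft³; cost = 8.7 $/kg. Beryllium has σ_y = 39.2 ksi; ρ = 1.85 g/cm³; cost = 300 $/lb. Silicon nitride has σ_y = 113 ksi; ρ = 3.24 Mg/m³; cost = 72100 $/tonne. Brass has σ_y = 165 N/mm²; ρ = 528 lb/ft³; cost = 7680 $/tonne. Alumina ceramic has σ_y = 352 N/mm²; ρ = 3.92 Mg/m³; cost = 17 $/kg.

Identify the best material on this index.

GFRP laminate

Putting every candidate on a common basis:
  tungsten: σ_y = 669.0 MPa, ρ = 19200 kg/m³, cost = 38.00 $/kg
  borosilicate glass: σ_y = 32.20 MPa, ρ = 2230 kg/m³, cost = 4.390 $/kg
  GFRP laminate: σ_y = 271.0 MPa, ρ = 1842 kg/m³, cost = 8.700 $/kg
  beryllium: σ_y = 270.3 MPa, ρ = 1850 kg/m³, cost = 661.4 $/kg
  silicon nitride: σ_y = 779.1 MPa, ρ = 3240 kg/m³, cost = 72.10 $/kg
  brass: σ_y = 165.0 MPa, ρ = 8458 kg/m³, cost = 7.680 $/kg
  alumina ceramic: σ_y = 352.0 MPa, ρ = 3920 kg/m³, cost = 17.00 $/kg
  GFRP laminate: M = 16.9 kN·m per $
  alumina ceramic: M = 5.28 kN·m per $
  silicon nitride: M = 3.34 kN·m per $
  borosilicate glass: M = 3.29 kN·m per $
  brass: M = 2.54 kN·m per $
  tungsten: M = 0.917 kN·m per $
  beryllium: M = 0.221 kN·m per $
Highest index: GFRP laminate.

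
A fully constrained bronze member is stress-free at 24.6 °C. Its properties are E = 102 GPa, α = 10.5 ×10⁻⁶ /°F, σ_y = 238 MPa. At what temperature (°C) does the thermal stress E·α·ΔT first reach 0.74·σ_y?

116 °C

α = 10.5×10⁻⁶/°F × 9/5 = 18.9×10⁻⁶/K.
E·α·ΔT = 176.1 MPa ⇒ ΔT = 176.1 / (102.0×10³ × 18.9×10⁻⁶) = 91.36 K.
T = 24.6 + 91.36 = 116.0 °C.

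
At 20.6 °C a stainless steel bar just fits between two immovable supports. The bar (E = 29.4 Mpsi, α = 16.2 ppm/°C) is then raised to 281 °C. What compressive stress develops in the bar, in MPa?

E = 29.4 Mpsi = 202.7 GPa.
ΔT = 260.4 K. Constrained thermal stress σ = E·α·ΔT = 202.7×10³ MPa × 16.2×10⁻⁶ × 260.4 = 855 MPa (compressive).

855 MPa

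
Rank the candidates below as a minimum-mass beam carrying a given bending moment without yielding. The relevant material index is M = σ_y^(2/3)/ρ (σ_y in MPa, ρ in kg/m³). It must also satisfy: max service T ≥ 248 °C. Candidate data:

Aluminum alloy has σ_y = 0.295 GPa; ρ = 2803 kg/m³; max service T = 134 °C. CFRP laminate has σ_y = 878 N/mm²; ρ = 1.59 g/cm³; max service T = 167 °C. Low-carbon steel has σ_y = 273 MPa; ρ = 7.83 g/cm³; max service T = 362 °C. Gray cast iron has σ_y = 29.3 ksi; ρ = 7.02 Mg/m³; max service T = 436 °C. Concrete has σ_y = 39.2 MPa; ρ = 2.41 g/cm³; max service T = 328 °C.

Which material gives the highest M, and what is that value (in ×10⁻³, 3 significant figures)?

Screen on constraints: max service T ≥ 248 °C. Survivors: low-carbon steel, gray cast iron, concrete.
In SI units:
  low-carbon steel: σ_y = 273.0 MPa, ρ = 7830 kg/m³
  gray cast iron: σ_y = 202.0 MPa, ρ = 7020 kg/m³
  concrete: σ_y = 39.20 MPa, ρ = 2410 kg/m³
  low-carbon steel: M = 5.37×10⁻³
  gray cast iron: M = 4.90×10⁻³
  concrete: M = 4.79×10⁻³
Highest index: low-carbon steel.

low-carbon steel, M = 5.37×10⁻³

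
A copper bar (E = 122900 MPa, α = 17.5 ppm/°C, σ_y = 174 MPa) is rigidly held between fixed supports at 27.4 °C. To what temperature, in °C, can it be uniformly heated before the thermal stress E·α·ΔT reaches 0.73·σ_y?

E = 122900 MPa = 122.9 GPa.
E·α·ΔT = 127.0 MPa ⇒ ΔT = 127.0 / (122.9×10³ × 17.5×10⁻⁶) = 59.06 K.
T = 27.4 + 59.06 = 86.46 °C.

86.5 °C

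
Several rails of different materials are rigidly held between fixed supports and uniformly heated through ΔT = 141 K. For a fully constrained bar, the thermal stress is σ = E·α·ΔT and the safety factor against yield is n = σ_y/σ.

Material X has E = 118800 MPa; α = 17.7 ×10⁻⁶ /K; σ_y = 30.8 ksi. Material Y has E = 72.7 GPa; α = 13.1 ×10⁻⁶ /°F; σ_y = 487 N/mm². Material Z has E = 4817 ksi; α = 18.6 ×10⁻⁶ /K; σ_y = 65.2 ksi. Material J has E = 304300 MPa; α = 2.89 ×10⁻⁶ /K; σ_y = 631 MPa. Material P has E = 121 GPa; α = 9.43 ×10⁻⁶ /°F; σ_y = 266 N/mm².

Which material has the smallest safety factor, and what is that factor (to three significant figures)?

material X, n = 0.716

Converting E to GPa, α to ×10⁻⁶/K, σ_y to MPa, then σ and n for each:
  material X: E = 118.8, α = 17.7, σ_y = 212.4 → σ = 296 MPa, n = 0.716
  material Y: E = 72.70, α = 23.6, σ_y = 487.0 → σ = 242 MPa, n = 2.01
  material Z: E = 33.21, α = 18.6, σ_y = 449.5 → σ = 87.1 MPa, n = 5.16
  material J: E = 304.3, α = 2.89, σ_y = 631.0 → σ = 124 MPa, n = 5.09
  material P: E = 121.0, α = 17.0, σ_y = 266.0 → σ = 290 MPa, n = 0.919
Material X has the lowest safety factor, n = 0.716.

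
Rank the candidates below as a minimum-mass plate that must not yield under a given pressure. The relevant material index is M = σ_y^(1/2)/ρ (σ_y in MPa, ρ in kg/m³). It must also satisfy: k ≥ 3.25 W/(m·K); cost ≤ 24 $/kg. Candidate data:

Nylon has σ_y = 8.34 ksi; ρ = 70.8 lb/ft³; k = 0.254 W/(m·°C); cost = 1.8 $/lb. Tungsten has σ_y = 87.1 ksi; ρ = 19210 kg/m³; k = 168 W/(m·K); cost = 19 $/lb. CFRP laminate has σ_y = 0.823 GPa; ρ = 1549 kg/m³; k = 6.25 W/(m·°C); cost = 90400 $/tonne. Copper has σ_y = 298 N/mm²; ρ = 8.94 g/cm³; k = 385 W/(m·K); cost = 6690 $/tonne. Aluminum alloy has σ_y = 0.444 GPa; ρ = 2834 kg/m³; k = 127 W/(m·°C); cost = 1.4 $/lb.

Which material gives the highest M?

Screen on constraints: k ≥ 3.25 W/(m·K); cost ≤ 24 $/kg. Survivors: copper, aluminum alloy.
In SI units:
  copper: σ_y = 298.0 MPa, ρ = 8940 kg/m³
  aluminum alloy: σ_y = 444.0 MPa, ρ = 2834 kg/m³
  aluminum alloy: M = 7.44×10⁻³
  copper: M = 1.93×10⁻³
Highest index: aluminum alloy.

aluminum alloy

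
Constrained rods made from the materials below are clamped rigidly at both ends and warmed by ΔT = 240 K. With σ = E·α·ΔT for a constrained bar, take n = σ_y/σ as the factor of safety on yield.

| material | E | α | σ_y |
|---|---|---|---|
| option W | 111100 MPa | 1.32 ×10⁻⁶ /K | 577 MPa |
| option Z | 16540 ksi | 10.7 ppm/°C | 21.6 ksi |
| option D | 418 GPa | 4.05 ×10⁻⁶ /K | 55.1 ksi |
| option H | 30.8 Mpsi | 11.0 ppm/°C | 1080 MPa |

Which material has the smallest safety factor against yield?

Converting E to GPa, α to ×10⁻⁶/K, σ_y to MPa, then σ and n for each:
  option W: E = 111.1, α = 1.32, σ_y = 577.0 → σ = 35.2 MPa, n = 16.4
  option Z: E = 114.0, α = 10.7, σ_y = 148.9 → σ = 293 MPa, n = 0.509
  option D: E = 418.0, α = 4.05, σ_y = 379.9 → σ = 406 MPa, n = 0.935
  option H: E = 212.4, α = 11.0, σ_y = 1080 → σ = 561 MPa, n = 1.93
Option Z has the lowest safety factor, n = 0.509.

option Z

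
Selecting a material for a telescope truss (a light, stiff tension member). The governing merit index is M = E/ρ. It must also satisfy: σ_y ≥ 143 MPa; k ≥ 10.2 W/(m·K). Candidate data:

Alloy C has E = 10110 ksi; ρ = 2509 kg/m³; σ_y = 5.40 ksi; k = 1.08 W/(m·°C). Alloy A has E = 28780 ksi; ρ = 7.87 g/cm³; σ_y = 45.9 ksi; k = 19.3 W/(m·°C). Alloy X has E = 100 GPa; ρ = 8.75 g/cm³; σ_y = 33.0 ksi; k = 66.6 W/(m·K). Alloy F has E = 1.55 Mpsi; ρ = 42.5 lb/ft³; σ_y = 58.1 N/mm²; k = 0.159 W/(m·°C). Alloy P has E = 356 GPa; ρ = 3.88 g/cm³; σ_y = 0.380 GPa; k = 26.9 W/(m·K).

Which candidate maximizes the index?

alloy P

Screen on constraints: σ_y ≥ 143 MPa; k ≥ 10.2 W/(m·K). Survivors: alloy A, alloy X, alloy P.
Normalizing units and computing the index:
  alloy A: E = 198.4 GPa, ρ = 7870 kg/m³
  alloy X: E = 100.0 GPa, ρ = 8750 kg/m³
  alloy P: E = 356.0 GPa, ρ = 3880 kg/m³
  alloy P: M = 91.8 MN·m/kg
  alloy A: M = 25.2 MN·m/kg
  alloy X: M = 11.4 MN·m/kg
The maximum is for alloy P.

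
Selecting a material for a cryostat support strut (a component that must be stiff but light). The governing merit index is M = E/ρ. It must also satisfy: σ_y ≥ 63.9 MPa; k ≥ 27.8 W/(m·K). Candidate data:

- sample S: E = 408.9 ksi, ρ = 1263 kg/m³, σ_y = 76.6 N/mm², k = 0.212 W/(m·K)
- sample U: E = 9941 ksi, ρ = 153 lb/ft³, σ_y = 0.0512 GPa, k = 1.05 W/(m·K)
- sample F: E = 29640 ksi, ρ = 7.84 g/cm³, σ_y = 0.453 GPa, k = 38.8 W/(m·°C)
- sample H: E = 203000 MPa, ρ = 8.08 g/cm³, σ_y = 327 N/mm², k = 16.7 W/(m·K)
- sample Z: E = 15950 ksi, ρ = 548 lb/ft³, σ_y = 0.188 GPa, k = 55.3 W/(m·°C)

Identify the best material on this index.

Screen on constraints: σ_y ≥ 63.9 MPa; k ≥ 27.8 W/(m·K). Survivors: sample F, sample Z.
Normalizing units and computing the index:
  sample F: E = 204.4 GPa, ρ = 7840 kg/m³
  sample Z: E = 110.0 GPa, ρ = 8778 kg/m³
  sample F: M = 26.1 MN·m/kg
  sample Z: M = 12.5 MN·m/kg
The maximum is for sample F.

sample F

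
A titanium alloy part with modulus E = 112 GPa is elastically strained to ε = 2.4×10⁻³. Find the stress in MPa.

σ = E·ε = 112000 MPa × 2.4×10⁻³ = 269 MPa.

269 MPa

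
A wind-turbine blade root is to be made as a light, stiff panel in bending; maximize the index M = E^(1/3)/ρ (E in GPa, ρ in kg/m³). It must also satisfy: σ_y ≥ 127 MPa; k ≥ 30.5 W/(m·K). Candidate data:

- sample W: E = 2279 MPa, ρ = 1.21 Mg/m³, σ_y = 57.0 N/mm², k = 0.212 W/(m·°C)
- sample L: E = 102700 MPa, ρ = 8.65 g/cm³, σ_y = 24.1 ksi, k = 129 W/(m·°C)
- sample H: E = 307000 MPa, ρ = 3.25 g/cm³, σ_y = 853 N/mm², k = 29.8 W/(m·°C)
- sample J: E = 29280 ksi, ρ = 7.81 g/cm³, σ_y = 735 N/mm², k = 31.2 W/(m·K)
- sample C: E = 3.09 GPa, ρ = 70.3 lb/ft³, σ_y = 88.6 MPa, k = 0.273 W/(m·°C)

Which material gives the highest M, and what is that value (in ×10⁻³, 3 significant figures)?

Screen on constraints: σ_y ≥ 127 MPa; k ≥ 30.5 W/(m·K). Survivors: sample L, sample J.
Convert each candidate to consistent units, then evaluate M:
  sample L: E = 102.7 GPa, ρ = 8650 kg/m³
  sample J: E = 201.9 GPa, ρ = 7810 kg/m³
  sample J: M = 0.751×10⁻³
  sample L: M = 0.541×10⁻³
Sample J has the largest M.

sample J, M = 0.751×10⁻³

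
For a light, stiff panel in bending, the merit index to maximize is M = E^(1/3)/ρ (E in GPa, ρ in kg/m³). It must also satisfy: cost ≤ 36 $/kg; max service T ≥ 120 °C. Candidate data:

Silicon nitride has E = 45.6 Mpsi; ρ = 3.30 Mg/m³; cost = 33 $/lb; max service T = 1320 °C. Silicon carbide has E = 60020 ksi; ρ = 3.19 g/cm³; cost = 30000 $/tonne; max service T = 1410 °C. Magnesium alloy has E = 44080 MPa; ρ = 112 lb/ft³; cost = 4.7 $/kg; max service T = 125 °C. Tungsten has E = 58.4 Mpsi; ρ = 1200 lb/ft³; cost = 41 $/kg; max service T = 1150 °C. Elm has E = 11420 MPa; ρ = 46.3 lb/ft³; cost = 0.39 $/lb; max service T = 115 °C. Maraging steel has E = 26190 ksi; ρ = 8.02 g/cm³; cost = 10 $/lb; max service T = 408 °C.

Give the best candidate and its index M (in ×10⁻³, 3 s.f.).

silicon carbide, M = 2.34×10⁻³

Screen on constraints: cost ≤ 36 $/kg; max service T ≥ 120 °C. Survivors: silicon carbide, magnesium alloy, maraging steel.
Putting every candidate on a common basis:
  silicon carbide: E = 413.8 GPa, ρ = 3190 kg/m³
  magnesium alloy: E = 44.08 GPa, ρ = 1794 kg/m³
  maraging steel: E = 180.6 GPa, ρ = 8020 kg/m³
  silicon carbide: M = 2.34×10⁻³
  magnesium alloy: M = 1.97×10⁻³
  maraging steel: M = 0.705×10⁻³
Highest index: silicon carbide.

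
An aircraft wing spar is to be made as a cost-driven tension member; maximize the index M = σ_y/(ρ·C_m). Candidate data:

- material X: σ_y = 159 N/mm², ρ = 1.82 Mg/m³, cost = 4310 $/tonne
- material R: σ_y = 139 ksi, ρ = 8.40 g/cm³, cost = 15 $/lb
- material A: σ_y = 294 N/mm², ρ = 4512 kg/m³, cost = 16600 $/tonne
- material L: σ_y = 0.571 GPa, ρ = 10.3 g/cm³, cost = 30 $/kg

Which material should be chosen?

Putting every candidate on a common basis:
  material X: σ_y = 159.0 MPa, ρ = 1820 kg/m³, cost = 4.310 $/kg
  material R: σ_y = 958.4 MPa, ρ = 8400 kg/m³, cost = 33.07 $/kg
  material A: σ_y = 294.0 MPa, ρ = 4512 kg/m³, cost = 16.60 $/kg
  material L: σ_y = 571.0 MPa, ρ = 10300 kg/m³, cost = 30.00 $/kg
  material X: M = 20.3 kN·m per $
  material A: M = 3.93 kN·m per $
  material R: M = 3.45 kN·m per $
  material L: M = 1.85 kN·m per $
Highest index: material X.

material X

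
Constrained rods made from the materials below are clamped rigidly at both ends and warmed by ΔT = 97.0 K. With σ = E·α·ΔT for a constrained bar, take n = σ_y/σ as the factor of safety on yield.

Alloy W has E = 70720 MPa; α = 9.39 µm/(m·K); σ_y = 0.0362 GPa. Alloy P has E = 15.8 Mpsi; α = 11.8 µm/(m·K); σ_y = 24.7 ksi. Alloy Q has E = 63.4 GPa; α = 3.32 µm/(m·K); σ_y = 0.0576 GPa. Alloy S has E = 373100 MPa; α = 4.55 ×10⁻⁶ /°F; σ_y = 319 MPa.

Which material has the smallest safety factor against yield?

Per material, after unit conversion:
  alloy W: E = 70.72, α = 9.39, σ_y = 36.20 → σ = 64.4 MPa, n = 0.562
  alloy P: E = 108.9, α = 11.8, σ_y = 170.3 → σ = 125 MPa, n = 1.37
  alloy Q: E = 63.40, α = 3.32, σ_y = 57.60 → σ = 20.4 MPa, n = 2.82
  alloy S: E = 373.1, α = 8.19, σ_y = 319.0 → σ = 296 MPa, n = 1.08
Alloy W has the lowest safety factor, n = 0.562.

alloy W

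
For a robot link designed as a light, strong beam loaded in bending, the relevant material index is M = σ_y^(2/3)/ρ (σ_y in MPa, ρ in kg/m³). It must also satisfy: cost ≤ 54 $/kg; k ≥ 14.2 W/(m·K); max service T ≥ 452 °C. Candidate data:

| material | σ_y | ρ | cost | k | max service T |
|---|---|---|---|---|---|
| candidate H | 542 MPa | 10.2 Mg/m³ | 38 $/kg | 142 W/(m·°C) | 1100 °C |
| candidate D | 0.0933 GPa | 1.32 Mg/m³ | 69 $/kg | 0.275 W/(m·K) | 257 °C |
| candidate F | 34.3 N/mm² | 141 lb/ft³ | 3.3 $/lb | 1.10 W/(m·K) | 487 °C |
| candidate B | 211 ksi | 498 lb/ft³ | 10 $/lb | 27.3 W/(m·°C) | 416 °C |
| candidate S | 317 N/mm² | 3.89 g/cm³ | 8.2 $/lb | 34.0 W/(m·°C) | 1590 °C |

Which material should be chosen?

Screen on constraints: cost ≤ 54 $/kg; k ≥ 14.2 W/(m·K); max service T ≥ 452 °C. Survivors: candidate H, candidate S.
After converting to SI:
  candidate H: σ_y = 542.0 MPa, ρ = 10200 kg/m³
  candidate S: σ_y = 317.0 MPa, ρ = 3890 kg/m³
  candidate S: M = 12.0×10⁻³
  candidate H: M = 6.52×10⁻³
Candidate S ranks first.

candidate S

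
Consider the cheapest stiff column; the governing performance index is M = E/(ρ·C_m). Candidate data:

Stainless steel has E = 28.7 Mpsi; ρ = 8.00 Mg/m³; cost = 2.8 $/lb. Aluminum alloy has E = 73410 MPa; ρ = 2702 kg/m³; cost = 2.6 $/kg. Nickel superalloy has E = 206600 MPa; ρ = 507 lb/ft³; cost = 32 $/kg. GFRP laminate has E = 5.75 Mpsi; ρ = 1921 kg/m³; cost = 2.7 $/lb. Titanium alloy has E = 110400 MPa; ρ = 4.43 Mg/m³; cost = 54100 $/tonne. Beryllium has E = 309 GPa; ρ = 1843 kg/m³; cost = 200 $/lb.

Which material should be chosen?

After converting to SI:
  stainless steel: E = 197.9 GPa, ρ = 8000 kg/m³, cost = 6.173 $/kg
  aluminum alloy: E = 73.41 GPa, ρ = 2702 kg/m³, cost = 2.600 $/kg
  nickel superalloy: E = 206.6 GPa, ρ = 8121 kg/m³, cost = 32.00 $/kg
  GFRP laminate: E = 39.64 GPa, ρ = 1921 kg/m³, cost = 5.952 $/kg
  titanium alloy: E = 110.4 GPa, ρ = 4430 kg/m³, cost = 54.10 $/kg
  beryllium: E = 309.0 GPa, ρ = 1843 kg/m³, cost = 440.9 $/kg
  aluminum alloy: M = 10.4 MN·m per $
  stainless steel: M = 4.01 MN·m per $
  GFRP laminate: M = 3.47 MN·m per $
  nickel superalloy: M = 0.795 MN·m per $
  titanium alloy: M = 0.461 MN·m per $
  beryllium: M = 0.380 MN·m per $
Aluminum alloy ranks first.

aluminum alloy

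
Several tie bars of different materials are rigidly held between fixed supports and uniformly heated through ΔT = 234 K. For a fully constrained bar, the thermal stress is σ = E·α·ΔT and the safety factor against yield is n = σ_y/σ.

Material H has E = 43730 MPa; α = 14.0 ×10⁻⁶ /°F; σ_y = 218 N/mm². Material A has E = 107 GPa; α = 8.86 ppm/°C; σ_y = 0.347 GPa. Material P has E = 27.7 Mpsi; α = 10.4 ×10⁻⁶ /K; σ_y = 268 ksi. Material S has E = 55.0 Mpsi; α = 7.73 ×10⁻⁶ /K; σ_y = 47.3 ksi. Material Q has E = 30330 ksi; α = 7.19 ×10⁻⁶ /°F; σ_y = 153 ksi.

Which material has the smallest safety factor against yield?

Per material, after unit conversion:
  material H: E = 43.73, α = 25.2, σ_y = 218.0 → σ = 258 MPa, n = 0.845
  material A: E = 107.0, α = 8.86, σ_y = 347.0 → σ = 222 MPa, n = 1.56
  material P: E = 191.0, α = 10.4, σ_y = 1848 → σ = 465 MPa, n = 3.98
  material S: E = 379.2, α = 7.73, σ_y = 326.1 → σ = 686 MPa, n = 0.475
  material Q: E = 209.1, α = 12.9, σ_y = 1055 → σ = 633 MPa, n = 1.67
The minimum is material S at n = 0.475.

material S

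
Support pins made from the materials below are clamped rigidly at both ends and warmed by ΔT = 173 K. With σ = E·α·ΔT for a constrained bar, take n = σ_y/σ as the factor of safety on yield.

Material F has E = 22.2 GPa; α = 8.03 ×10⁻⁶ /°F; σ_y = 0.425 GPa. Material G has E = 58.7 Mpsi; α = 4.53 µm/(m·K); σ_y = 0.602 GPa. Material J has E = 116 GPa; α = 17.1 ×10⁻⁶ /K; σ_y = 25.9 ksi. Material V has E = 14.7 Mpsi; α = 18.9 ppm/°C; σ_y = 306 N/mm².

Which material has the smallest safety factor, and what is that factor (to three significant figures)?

material J, n = 0.520

In consistent units (E in GPa, α in ×10⁻⁶/K, σ_y in MPa):
  material F: E = 22.20, α = 14.5, σ_y = 425.0 → σ = 55.5 MPa, n = 7.66
  material G: E = 404.7, α = 4.53, σ_y = 602.0 → σ = 317 MPa, n = 1.90
  material J: E = 116.0, α = 17.1, σ_y = 178.6 → σ = 343 MPa, n = 0.520
  material V: E = 101.4, α = 18.9, σ_y = 306.0 → σ = 331 MPa, n = 0.923
The minimum is material J at n = 0.520.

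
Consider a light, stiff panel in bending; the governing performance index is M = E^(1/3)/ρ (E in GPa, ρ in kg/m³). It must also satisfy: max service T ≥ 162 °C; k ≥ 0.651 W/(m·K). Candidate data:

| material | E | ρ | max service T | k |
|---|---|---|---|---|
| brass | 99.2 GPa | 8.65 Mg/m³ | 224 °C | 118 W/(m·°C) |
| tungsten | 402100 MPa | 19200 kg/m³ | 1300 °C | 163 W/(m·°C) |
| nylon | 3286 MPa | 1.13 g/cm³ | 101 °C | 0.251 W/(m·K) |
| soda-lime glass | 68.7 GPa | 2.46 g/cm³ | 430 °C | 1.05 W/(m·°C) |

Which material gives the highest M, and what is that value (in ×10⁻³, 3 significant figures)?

soda-lime glass, M = 1.66×10⁻³

Screen on constraints: max service T ≥ 162 °C; k ≥ 0.651 W/(m·K). Survivors: brass, tungsten, soda-lime glass.
In SI units:
  brass: E = 99.20 GPa, ρ = 8650 kg/m³
  tungsten: E = 402.1 GPa, ρ = 19200 kg/m³
  soda-lime glass: E = 68.70 GPa, ρ = 2460 kg/m³
  soda-lime glass: M = 1.66×10⁻³
  brass: M = 0.535×10⁻³
  tungsten: M = 0.384×10⁻³
The maximum is for soda-lime glass.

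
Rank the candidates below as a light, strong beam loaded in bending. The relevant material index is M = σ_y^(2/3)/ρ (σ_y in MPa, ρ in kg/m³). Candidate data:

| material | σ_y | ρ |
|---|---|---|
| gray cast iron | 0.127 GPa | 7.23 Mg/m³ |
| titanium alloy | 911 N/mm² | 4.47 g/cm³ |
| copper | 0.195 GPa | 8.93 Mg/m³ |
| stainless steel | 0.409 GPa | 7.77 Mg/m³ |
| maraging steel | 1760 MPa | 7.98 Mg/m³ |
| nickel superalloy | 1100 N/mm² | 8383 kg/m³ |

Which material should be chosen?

titanium alloy

After converting to SI:
  gray cast iron: σ_y = 127.0 MPa, ρ = 7230 kg/m³
  titanium alloy: σ_y = 911.0 MPa, ρ = 4470 kg/m³
  copper: σ_y = 195.0 MPa, ρ = 8930 kg/m³
  stainless steel: σ_y = 409.0 MPa, ρ = 7770 kg/m³
  maraging steel: σ_y = 1760 MPa, ρ = 7980 kg/m³
  nickel superalloy: σ_y = 1100 MPa, ρ = 8383 kg/m³
  titanium alloy: M = 21.0×10⁻³
  maraging steel: M = 18.3×10⁻³
  nickel superalloy: M = 12.7×10⁻³
  stainless steel: M = 7.09×10⁻³
  copper: M = 3.77×10⁻³
  gray cast iron: M = 3.49×10⁻³
The maximum is for titanium alloy.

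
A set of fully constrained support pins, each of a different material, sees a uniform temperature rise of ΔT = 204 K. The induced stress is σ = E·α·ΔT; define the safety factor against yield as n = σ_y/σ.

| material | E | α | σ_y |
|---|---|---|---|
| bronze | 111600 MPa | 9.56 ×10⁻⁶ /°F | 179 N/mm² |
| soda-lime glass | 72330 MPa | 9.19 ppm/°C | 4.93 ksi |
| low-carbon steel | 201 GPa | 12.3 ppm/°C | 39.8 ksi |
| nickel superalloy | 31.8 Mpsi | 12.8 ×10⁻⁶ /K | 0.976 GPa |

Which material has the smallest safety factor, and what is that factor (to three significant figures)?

soda-lime glass, n = 0.251

Converting E to GPa, α to ×10⁻⁶/K, σ_y to MPa, then σ and n for each:
  bronze: E = 111.6, α = 17.2, σ_y = 179.0 → σ = 392 MPa, n = 0.457
  soda-lime glass: E = 72.33, α = 9.19, σ_y = 33.99 → σ = 136 MPa, n = 0.251
  low-carbon steel: E = 201.0, α = 12.3, σ_y = 274.4 → σ = 504 MPa, n = 0.544
  nickel superalloy: E = 219.3, α = 12.8, σ_y = 976.0 → σ = 573 MPa, n = 1.70
Soda-lime glass has the lowest safety factor, n = 0.251.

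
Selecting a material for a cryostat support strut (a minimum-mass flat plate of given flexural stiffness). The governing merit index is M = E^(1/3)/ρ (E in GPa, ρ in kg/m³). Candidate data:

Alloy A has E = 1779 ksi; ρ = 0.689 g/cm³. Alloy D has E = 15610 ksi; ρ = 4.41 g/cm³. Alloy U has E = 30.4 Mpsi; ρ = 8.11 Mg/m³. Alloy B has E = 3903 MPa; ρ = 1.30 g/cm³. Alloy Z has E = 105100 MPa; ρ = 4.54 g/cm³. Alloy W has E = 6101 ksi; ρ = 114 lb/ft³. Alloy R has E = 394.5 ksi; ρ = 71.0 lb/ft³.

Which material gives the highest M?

alloy A

Putting every candidate on a common basis:
  alloy A: E = 12.27 GPa, ρ = 689.0 kg/m³
  alloy D: E = 107.6 GPa, ρ = 4410 kg/m³
  alloy U: E = 209.6 GPa, ρ = 8110 kg/m³
  alloy B: E = 3.903 GPa, ρ = 1300 kg/m³
  alloy Z: E = 105.1 GPa, ρ = 4540 kg/m³
  alloy W: E = 42.06 GPa, ρ = 1826 kg/m³
  alloy R: E = 2.720 GPa, ρ = 1137 kg/m³
  alloy A: M = 3.35×10⁻³
  alloy W: M = 1.90×10⁻³
  alloy R: M = 1.23×10⁻³
  alloy B: M = 1.21×10⁻³
  alloy D: M = 1.08×10⁻³
  alloy Z: M = 1.04×10⁻³
  alloy U: M = 0.732×10⁻³
Alloy A ranks first.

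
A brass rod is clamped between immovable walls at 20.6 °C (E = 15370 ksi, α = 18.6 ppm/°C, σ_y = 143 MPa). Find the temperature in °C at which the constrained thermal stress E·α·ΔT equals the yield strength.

E = 15370 ksi = 106.0 GPa.
E·α·ΔT = 143.0 MPa ⇒ ΔT = 143.0 / (106.0×10³ × 18.6×10⁻⁶) = 72.55 K.
T = 20.6 + 72.55 = 93.15 °C.

93.1 °C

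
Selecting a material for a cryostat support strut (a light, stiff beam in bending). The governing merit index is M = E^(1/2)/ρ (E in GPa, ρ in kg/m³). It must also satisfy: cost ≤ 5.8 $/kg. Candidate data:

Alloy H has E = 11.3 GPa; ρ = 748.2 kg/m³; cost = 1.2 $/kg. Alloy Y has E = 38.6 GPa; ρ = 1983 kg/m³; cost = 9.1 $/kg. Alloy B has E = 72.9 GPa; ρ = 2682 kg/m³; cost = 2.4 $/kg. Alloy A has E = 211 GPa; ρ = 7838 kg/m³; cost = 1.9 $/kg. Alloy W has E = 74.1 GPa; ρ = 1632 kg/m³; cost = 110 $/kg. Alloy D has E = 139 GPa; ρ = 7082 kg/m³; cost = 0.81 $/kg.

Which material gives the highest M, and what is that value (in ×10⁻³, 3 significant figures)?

alloy H, M = 4.49×10⁻³

Screen on constraints: cost ≤ 5.8 $/kg. Survivors: alloy H, alloy B, alloy A, alloy D.
Per-candidate index values:
  alloy H: M = 4.49×10⁻³
  alloy B: M = 3.18×10⁻³
  alloy A: M = 1.85×10⁻³
  alloy D: M = 1.66×10⁻³
The maximum is for alloy H.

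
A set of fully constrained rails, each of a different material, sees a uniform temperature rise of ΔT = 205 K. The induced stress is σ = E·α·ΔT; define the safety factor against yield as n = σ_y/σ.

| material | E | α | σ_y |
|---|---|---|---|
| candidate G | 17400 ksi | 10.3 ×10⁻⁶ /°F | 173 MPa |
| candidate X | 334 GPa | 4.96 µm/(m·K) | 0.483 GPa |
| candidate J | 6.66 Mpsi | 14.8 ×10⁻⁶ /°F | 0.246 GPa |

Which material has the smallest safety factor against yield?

In consistent units (E in GPa, α in ×10⁻⁶/K, σ_y in MPa):
  candidate G: E = 120.0, α = 18.5, σ_y = 173.0 → σ = 456 MPa, n = 0.379
  candidate X: E = 334.0, α = 4.96, σ_y = 483.0 → σ = 340 MPa, n = 1.42
  candidate J: E = 45.92, α = 26.6, σ_y = 246.0 → σ = 251 MPa, n = 0.981
Candidate G has the lowest safety factor, n = 0.379.

candidate G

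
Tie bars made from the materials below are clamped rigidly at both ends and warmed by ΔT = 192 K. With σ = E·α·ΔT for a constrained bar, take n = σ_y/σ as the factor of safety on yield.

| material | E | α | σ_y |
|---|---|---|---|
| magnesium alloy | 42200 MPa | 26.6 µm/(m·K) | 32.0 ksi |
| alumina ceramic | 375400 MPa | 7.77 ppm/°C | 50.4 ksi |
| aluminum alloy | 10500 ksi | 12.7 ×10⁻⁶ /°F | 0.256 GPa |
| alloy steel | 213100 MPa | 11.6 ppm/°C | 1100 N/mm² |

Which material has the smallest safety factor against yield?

alumina ceramic

Converting E to GPa, α to ×10⁻⁶/K, σ_y to MPa, then σ and n for each:
  magnesium alloy: E = 42.20, α = 26.6, σ_y = 220.6 → σ = 216 MPa, n = 1.02
  alumina ceramic: E = 375.4, α = 7.77, σ_y = 347.5 → σ = 560 MPa, n = 0.620
  aluminum alloy: E = 72.39, α = 22.9, σ_y = 256.0 → σ = 318 MPa, n = 0.806
  alloy steel: E = 213.1, α = 11.6, σ_y = 1100 → σ = 475 MPa, n = 2.32
The minimum is alumina ceramic at n = 0.620.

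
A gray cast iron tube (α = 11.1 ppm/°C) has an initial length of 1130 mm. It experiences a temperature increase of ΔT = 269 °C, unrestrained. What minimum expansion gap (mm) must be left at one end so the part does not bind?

3.37 mm

ΔL = α·L₀·ΔT = 11.1×10⁻⁶ × 1130 mm × 269.0 K = 3.37 mm.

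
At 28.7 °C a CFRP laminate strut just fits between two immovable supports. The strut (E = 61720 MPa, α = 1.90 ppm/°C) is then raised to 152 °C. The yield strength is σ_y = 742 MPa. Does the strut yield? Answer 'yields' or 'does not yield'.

E = 61720 MPa = 61.72 GPa.
ΔT = 123.3 K. Constrained thermal stress σ = E·α·ΔT = 61.72×10³ MPa × 1.90×10⁻⁶ × 123.3 = 14.5 MPa (compressive).
Compare to σ_y = 742 MPa: σ < σ_y, so it does not yield.

does not yield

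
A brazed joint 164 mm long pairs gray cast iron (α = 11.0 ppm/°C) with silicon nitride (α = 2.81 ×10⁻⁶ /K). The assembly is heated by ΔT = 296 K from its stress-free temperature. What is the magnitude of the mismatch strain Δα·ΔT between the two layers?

2.42×10⁻³

Δα = |11.0 − 2.81|×10⁻⁶/K = 8.19×10⁻⁶/K.
Mismatch strain = Δα·ΔT = 8.19×10⁻⁶ × 296.0 = 2.42×10⁻³.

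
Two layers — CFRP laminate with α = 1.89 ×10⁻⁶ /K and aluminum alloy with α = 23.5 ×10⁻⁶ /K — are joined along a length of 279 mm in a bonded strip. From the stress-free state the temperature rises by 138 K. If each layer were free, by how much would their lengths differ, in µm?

832 µm

Δα = |1.89 − 23.5|×10⁻⁶/K = 21.6×10⁻⁶/K.
ΔL_mismatch = Δα·L·ΔT = 21.6×10⁻⁶ × 279.0 mm × 138.0 K = 832 µm.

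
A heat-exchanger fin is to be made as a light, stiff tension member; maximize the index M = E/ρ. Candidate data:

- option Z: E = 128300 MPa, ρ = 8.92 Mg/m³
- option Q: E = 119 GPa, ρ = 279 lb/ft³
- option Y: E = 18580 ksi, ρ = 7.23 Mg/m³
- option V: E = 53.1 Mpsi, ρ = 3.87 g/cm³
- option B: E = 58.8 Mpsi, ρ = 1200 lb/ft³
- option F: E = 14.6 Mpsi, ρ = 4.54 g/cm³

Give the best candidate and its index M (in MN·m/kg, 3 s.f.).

option V, M = 94.6 MN·m/kg

Normalizing units and computing the index:
  option Z: E = 128.3 GPa, ρ = 8920 kg/m³
  option Q: E = 119.0 GPa, ρ = 4469 kg/m³
  option Y: E = 128.1 GPa, ρ = 7230 kg/m³
  option V: E = 366.1 GPa, ρ = 3870 kg/m³
  option B: E = 405.4 GPa, ρ = 19220 kg/m³
  option F: E = 100.7 GPa, ρ = 4540 kg/m³
  option V: M = 94.6 MN·m/kg
  option Q: M = 26.6 MN·m/kg
  option F: M = 22.2 MN·m/kg
  option B: M = 21.1 MN·m/kg
  option Y: M = 17.7 MN·m/kg
  option Z: M = 14.4 MN·m/kg
Option V ranks first.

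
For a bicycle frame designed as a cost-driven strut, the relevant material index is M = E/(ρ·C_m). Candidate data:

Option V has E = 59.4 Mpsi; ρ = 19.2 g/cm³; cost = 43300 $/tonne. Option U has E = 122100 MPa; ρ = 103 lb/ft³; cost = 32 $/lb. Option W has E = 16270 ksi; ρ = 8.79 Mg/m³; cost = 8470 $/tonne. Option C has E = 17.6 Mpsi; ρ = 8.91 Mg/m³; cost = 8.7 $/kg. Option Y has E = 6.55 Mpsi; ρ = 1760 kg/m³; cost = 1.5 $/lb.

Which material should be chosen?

option Y

Normalizing units and computing the index:
  option V: E = 409.5 GPa, ρ = 19200 kg/m³, cost = 43.30 $/kg
  option U: E = 122.1 GPa, ρ = 1650 kg/m³, cost = 70.55 $/kg
  option W: E = 112.2 GPa, ρ = 8790 kg/m³, cost = 8.470 $/kg
  option C: E = 121.3 GPa, ρ = 8910 kg/m³, cost = 8.700 $/kg
  option Y: E = 45.16 GPa, ρ = 1760 kg/m³, cost = 3.307 $/kg
  option Y: M = 7.76 MN·m per $
  option C: M = 1.57 MN·m per $
  option W: M = 1.51 MN·m per $
  option U: M = 1.05 MN·m per $
  option V: M = 0.493 MN·m per $
Option Y ranks first.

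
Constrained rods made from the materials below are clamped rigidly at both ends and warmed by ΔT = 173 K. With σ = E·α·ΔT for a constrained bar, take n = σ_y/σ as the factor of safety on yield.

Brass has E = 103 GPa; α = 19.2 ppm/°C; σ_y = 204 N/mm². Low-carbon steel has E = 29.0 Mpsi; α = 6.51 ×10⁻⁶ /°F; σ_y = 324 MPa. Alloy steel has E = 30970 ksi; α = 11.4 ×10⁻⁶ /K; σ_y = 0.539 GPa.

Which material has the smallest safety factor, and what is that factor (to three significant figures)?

Per material, after unit conversion:
  brass: E = 103.0, α = 19.2, σ_y = 204.0 → σ = 342 MPa, n = 0.596
  low-carbon steel: E = 199.9, α = 11.7, σ_y = 324.0 → σ = 405 MPa, n = 0.799
  alloy steel: E = 213.5, α = 11.4, σ_y = 539.0 → σ = 421 MPa, n = 1.28
Brass has the lowest safety factor, n = 0.596.

brass, n = 0.596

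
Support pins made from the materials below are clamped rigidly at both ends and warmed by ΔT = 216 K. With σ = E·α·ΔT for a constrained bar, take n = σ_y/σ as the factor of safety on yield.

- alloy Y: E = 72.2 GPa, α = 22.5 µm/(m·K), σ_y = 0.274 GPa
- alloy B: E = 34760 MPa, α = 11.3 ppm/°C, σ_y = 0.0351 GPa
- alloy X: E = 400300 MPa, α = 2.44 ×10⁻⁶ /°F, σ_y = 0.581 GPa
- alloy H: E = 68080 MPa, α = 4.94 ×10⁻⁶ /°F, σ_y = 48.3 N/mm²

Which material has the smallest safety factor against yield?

alloy H

Converting E to GPa, α to ×10⁻⁶/K, σ_y to MPa, then σ and n for each:
  alloy Y: E = 72.20, α = 22.5, σ_y = 274.0 → σ = 351 MPa, n = 0.781
  alloy B: E = 34.76, α = 11.3, σ_y = 35.10 → σ = 84.8 MPa, n = 0.414
  alloy X: E = 400.3, α = 4.39, σ_y = 581.0 → σ = 380 MPa, n = 1.53
  alloy H: E = 68.08, α = 8.89, σ_y = 48.30 → σ = 131 MPa, n = 0.369
The minimum is alloy H at n = 0.369.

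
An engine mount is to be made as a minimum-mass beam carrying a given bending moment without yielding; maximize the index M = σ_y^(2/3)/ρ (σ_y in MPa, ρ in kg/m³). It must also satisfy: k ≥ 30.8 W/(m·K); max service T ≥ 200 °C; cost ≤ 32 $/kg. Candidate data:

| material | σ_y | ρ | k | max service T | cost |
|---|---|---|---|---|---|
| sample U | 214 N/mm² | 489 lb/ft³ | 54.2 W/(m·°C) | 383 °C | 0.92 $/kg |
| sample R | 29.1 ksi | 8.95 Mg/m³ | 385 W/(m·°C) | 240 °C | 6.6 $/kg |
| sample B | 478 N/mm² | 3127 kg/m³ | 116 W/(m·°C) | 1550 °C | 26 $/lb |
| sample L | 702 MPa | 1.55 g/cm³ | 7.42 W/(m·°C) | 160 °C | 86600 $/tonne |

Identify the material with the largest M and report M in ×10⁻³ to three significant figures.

sample U, M = 4.57×10⁻³

Screen on constraints: k ≥ 30.8 W/(m·K); max service T ≥ 200 °C; cost ≤ 32 $/kg. Survivors: sample U, sample R.
In SI units:
  sample U: σ_y = 214.0 MPa, ρ = 7833 kg/m³
  sample R: σ_y = 200.6 MPa, ρ = 8950 kg/m³
  sample U: M = 4.57×10⁻³
  sample R: M = 3.83×10⁻³
The maximum is for sample U.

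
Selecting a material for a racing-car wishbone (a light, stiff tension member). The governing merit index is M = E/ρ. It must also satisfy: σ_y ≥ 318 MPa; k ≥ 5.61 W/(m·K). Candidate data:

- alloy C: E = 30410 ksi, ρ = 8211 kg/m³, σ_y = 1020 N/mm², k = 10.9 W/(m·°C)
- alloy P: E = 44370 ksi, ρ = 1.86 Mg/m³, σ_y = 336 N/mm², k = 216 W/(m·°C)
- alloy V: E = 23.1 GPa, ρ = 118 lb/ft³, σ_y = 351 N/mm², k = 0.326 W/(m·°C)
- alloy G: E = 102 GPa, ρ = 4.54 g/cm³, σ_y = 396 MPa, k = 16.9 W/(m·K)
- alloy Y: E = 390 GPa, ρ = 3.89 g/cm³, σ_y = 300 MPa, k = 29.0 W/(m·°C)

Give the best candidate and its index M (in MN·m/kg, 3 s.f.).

alloy P, M = 164 MN·m/kg

Screen on constraints: σ_y ≥ 318 MPa; k ≥ 5.61 W/(m·K). Survivors: alloy C, alloy P, alloy G.
After converting to SI:
  alloy C: E = 209.7 GPa, ρ = 8211 kg/m³
  alloy P: E = 305.9 GPa, ρ = 1860 kg/m³
  alloy G: E = 102.0 GPa, ρ = 4540 kg/m³
  alloy P: M = 164 MN·m/kg
  alloy C: M = 25.5 MN·m/kg
  alloy G: M = 22.5 MN·m/kg
Highest index: alloy P.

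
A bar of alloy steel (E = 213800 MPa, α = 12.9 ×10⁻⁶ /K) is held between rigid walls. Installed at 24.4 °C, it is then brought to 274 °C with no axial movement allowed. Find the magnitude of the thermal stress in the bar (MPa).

688 MPa

E = 213800 MPa = 213.8 GPa.
ΔT = 249.6 K. Constrained thermal stress σ = E·α·ΔT = 213.8×10³ MPa × 12.9×10⁻⁶ × 249.6 = 688 MPa (compressive).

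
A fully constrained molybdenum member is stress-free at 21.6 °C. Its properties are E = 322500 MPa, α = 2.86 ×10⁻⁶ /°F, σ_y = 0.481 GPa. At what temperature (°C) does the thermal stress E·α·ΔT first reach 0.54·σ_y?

178 °C

E = 322500 MPa = 322.5 GPa.
α = 2.86×10⁻⁶/°F × 9/5 = 5.15×10⁻⁶/K.
σ_y = 0.481 GPa = 481.0 MPa.
E·α·ΔT = 259.7 MPa ⇒ ΔT = 259.7 / (322.5×10³ × 5.15×10⁻⁶) = 156.4 K.
T = 21.6 + 156.4 = 178.0 °C.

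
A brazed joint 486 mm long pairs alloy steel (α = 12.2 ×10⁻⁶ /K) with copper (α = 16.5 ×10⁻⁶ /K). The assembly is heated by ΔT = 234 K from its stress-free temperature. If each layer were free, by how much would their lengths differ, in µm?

Δα = |12.2 − 16.5|×10⁻⁶/K = 4.30×10⁻⁶/K.
ΔL_mismatch = Δα·L·ΔT = 4.30×10⁻⁶ × 486.0 mm × 234.0 K = 489 µm.

489 µm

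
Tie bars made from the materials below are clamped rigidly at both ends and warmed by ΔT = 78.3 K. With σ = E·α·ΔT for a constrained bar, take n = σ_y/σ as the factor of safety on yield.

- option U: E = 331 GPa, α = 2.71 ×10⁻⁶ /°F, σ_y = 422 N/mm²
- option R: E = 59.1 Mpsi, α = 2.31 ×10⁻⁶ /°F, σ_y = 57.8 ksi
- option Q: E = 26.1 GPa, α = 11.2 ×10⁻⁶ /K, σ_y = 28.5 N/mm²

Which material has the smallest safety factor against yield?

With everything in SI (GPa, ×10⁻⁶/K, MPa):
  option U: E = 331.0, α = 4.88, σ_y = 422.0 → σ = 126 MPa, n = 3.34
  option R: E = 407.5, α = 4.16, σ_y = 398.5 → σ = 133 MPa, n = 3.00
  option Q: E = 26.10, α = 11.2, σ_y = 28.50 → σ = 22.9 MPa, n = 1.25
The minimum is option Q at n = 1.25.

option Q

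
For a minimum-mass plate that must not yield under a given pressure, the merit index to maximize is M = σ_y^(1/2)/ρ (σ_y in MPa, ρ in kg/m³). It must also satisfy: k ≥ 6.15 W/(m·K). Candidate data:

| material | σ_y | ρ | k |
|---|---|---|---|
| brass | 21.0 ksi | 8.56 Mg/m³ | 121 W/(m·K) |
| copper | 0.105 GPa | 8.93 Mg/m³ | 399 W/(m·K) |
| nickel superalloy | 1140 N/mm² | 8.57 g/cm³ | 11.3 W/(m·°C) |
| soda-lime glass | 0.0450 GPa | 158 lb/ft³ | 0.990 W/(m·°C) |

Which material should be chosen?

nickel superalloy

Screen on constraints: k ≥ 6.15 W/(m·K). Survivors: brass, copper, nickel superalloy.
After converting to SI:
  brass: σ_y = 144.8 MPa, ρ = 8560 kg/m³
  copper: σ_y = 105.0 MPa, ρ = 8930 kg/m³
  nickel superalloy: σ_y = 1140 MPa, ρ = 8570 kg/m³
  nickel superalloy: M = 3.94×10⁻³
  brass: M = 1.41×10⁻³
  copper: M = 1.15×10⁻³
The maximum is for nickel superalloy.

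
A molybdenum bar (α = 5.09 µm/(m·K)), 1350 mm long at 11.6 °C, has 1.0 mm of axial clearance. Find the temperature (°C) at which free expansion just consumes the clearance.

α·L₀·ΔT = 1.0 mm ⇒ ΔT = 1.0 / (5.09×10⁻⁶ × 1350.0) = 145.5 K.
T = 11.6 + 145.5 = 157.1 °C.

157 °C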